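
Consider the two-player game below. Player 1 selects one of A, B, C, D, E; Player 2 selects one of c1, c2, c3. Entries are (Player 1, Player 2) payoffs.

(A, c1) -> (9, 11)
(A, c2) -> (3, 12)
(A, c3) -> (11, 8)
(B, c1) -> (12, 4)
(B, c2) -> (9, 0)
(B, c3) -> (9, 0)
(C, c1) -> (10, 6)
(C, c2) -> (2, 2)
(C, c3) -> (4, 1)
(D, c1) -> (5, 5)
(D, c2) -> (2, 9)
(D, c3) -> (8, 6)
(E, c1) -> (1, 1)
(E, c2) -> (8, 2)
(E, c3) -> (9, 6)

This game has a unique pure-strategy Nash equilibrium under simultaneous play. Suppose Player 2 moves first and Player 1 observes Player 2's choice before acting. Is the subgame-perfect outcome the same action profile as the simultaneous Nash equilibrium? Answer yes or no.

no

Work backward from Player 1's decision.
- c1: BR = B, leader payoff 4.
- c2: BR = B, leader payoff 0.
- c3: BR = A, leader payoff 8.
Player 2's induced payoffs are 4, 0, 8, so Player 2 commits to c3. Subgame-perfect outcome: (A, c3) with payoffs (11, 8).
For the simultaneous game, intersect best replies.
Player 1's best replies: c1→B; c2→B; c3→A.
Player 2's best replies: A→c2; B→c1; C→c1; D→c2; E→c3.
Only (B, c1) has each player best-responding; Nash payoffs (12, 4).
Sequential outcome (A, c3) differs from the Nash profile (B, c1).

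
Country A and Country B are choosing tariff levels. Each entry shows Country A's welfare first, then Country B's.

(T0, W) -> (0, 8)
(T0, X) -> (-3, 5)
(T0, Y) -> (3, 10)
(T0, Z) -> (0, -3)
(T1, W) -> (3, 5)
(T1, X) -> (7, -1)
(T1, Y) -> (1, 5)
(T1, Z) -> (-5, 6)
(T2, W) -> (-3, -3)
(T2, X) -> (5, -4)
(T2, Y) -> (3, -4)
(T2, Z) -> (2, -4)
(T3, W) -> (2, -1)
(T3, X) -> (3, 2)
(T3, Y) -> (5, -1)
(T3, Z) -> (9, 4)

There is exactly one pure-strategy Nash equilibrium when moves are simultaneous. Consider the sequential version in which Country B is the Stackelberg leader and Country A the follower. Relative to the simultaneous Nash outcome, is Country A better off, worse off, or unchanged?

worse off

Solve by backward induction (Country B leads).
- W: BR = T1, leader payoff 5.
- X: BR = T1, leader payoff -1.
- Y: BR = T3, leader payoff -1.
- Z: BR = T3, leader payoff 4.
Maximizing over 5, -1, -1, 4, Country B chooses W. Subgame-perfect outcome: (T1, W) with payoffs (3, 5).
For the simultaneous game, intersect best replies.
Country A's best replies: W→T1; X→T1; Y→T3; Z→T3.
Country B's best replies: T0→Y; T1→Z; T2→W; T3→Z.
The unique mutual best reply is (T3, Z), giving (9, 4).
Country A earns 3 sequentially versus 9 at the Nash outcome: worse off.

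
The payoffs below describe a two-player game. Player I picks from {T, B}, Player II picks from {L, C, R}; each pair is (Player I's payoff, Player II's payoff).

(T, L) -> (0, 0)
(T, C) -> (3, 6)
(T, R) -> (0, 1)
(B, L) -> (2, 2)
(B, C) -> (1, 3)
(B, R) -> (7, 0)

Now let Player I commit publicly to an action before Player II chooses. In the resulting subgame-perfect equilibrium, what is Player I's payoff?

3

Solve by backward induction (Player I leads).
- T: BR = C, leader payoff 3.
- B: BR = C, leader payoff 1.
Player I's induced payoffs are 3, 1, so Player I commits to T. Subgame-perfect outcome: (T, C) with payoffs (3, 6).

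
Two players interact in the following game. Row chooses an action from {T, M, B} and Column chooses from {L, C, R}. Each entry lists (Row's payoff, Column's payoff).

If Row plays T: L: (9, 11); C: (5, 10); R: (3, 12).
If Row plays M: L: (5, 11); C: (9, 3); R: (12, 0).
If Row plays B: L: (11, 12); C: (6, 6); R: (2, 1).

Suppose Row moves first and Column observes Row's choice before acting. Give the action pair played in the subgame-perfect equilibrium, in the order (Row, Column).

(B, L)

Solve by backward induction (Row leads).
- T → Column plays R (best of 11, 10, 12); Row gets 3.
- M → Column plays L (best of 11, 3, 0); Row gets 5.
- B → Column plays L (best of 12, 6, 1); Row gets 11.
Among 3, 5, 11, the best is 11 at B. Subgame-perfect outcome: (B, L) with payoffs (11, 12).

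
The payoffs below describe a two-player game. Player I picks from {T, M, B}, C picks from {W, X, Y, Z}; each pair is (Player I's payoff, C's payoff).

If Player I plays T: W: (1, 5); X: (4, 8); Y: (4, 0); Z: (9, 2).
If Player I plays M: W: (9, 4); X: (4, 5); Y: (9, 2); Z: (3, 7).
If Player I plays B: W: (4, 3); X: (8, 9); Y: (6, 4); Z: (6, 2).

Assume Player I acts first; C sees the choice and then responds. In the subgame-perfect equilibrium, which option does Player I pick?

Backward induction with Player I moving first.
- T: BR = X, leader payoff 4.
- M: BR = Z, leader payoff 3.
- B: BR = X, leader payoff 8.
Among 4, 3, 8, the best is 8 at B. Subgame-perfect outcome: (B, X) with payoffs (8, 9).

B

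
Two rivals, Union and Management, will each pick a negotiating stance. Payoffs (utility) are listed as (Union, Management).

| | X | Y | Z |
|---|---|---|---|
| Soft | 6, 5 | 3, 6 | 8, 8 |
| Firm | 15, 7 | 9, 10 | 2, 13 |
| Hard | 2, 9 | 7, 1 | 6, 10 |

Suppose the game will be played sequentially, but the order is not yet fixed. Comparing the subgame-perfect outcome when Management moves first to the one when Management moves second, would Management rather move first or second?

first

If Union leads: Management's best replies are Soft→Z, Firm→Z, Hard→Z; Union's induced payoffs 8, 2, 6; outcome (Soft, Z), payoffs (8, 8).
If Management leads: Union's best replies are X→Firm, Y→Firm, Z→Soft; Management's induced payoffs 7, 10, 8; outcome (Firm, Y), payoffs (9, 10).
Management gets 10 moving first and 8 moving second, so Management prefers to move first.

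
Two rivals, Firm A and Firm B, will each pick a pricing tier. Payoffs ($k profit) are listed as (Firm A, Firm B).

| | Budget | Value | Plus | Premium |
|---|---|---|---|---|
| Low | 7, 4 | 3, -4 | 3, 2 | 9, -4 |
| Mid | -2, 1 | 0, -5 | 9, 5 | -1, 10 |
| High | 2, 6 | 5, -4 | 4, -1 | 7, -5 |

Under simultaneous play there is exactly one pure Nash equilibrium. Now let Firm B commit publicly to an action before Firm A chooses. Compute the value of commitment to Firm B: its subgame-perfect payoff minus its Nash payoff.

1

Firm A best-responds to each possible Firm B move:
- Budget: BR = Low, leader payoff 4.
- Value: BR = High, leader payoff -4.
- Plus: BR = Mid, leader payoff 5.
- Premium: BR = Low, leader payoff -4.
Among 4, -4, 5, -4, the best is 5 at Plus. Subgame-perfect outcome: (Mid, Plus) with payoffs (9, 5).
Under simultaneous play:
Firm A's best replies: Budget→Low; Value→High; Plus→Mid; Premium→Low.
Firm B's best replies: Low→Budget; Mid→Premium; High→Budget.
The unique mutual best reply is (Low, Budget), giving (7, 4).
Firm B's commitment gain: 5 − 4 = 1.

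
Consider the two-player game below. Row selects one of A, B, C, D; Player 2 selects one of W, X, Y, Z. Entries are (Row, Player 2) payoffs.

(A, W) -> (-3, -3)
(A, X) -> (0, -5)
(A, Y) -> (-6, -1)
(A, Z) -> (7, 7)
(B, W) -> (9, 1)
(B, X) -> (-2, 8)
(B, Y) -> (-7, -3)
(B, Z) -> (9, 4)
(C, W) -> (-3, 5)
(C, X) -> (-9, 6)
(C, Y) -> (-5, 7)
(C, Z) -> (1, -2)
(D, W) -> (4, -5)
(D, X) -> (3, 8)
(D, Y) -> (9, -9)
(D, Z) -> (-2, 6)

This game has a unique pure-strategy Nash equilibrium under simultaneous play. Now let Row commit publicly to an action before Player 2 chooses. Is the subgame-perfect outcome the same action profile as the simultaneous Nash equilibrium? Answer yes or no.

Work backward from Player 2's decision.
- A: Player 2 compares -3, -5, -1, 7 and picks Z; Row would get 7.
- B: Player 2 compares 1, 8, -3, 4 and picks X; Row would get -2.
- C: Player 2 compares 5, 6, 7, -2 and picks Y; Row would get -5.
- D: Player 2 compares -5, 8, -9, 6 and picks X; Row would get 3.
Among 7, -2, -5, 3, the best is 7 at A. Subgame-perfect outcome: (A, Z) with payoffs (7, 7).
For the simultaneous game, intersect best replies.
Row's best replies: W→B; X→D; Y→D; Z→B.
Player 2's best replies: A→Z; B→X; C→Y; D→X.
The unique mutual best reply is (D, X), giving (3, 8).
Sequential outcome (A, Z) differs from the Nash profile (D, X).

no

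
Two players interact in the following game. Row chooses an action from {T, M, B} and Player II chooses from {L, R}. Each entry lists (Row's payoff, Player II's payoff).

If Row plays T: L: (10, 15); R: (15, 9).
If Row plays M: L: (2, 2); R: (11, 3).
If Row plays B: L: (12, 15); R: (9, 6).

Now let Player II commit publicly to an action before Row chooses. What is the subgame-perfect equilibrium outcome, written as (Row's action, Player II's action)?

(B, L)

Row best-responds to each possible Player II move:
- L → Row plays B (best of 10, 2, 12); Player II gets 15.
- R → Row plays T (best of 15, 11, 9); Player II gets 9.
Maximizing over 15, 9, Player II chooses L. Subgame-perfect outcome: (B, L) with payoffs (12, 15).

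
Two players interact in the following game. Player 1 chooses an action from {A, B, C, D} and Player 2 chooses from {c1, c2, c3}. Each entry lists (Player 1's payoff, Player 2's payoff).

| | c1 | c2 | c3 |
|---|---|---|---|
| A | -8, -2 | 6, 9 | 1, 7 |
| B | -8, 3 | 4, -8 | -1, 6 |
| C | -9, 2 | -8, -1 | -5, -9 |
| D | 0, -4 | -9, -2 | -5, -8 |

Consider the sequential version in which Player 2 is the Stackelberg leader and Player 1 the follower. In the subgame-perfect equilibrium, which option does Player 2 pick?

c2

Backward induction with Player 2 moving first.
- c1: BR = D, leader payoff -4.
- c2: BR = A, leader payoff 9.
- c3: BR = A, leader payoff 7.
Maximizing over -4, 9, 7, Player 2 chooses c2. Subgame-perfect outcome: (A, c2) with payoffs (6, 9).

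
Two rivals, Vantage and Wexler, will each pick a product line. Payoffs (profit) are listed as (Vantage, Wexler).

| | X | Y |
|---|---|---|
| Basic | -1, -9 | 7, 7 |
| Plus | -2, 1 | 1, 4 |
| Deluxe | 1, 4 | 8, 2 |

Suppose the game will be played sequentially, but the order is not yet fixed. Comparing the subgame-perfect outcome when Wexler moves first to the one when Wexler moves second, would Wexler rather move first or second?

second

If Vantage leads: Wexler's best replies are Basic→Y, Plus→Y, Deluxe→X; Vantage's induced payoffs 7, 1, 1; outcome (Basic, Y), payoffs (7, 7).
If Wexler leads: Vantage's best replies are X→Deluxe, Y→Deluxe; Wexler's induced payoffs 4, 2; outcome (Deluxe, X), payoffs (1, 4).
Wexler gets 4 moving first and 7 moving second, so Wexler prefers to move second.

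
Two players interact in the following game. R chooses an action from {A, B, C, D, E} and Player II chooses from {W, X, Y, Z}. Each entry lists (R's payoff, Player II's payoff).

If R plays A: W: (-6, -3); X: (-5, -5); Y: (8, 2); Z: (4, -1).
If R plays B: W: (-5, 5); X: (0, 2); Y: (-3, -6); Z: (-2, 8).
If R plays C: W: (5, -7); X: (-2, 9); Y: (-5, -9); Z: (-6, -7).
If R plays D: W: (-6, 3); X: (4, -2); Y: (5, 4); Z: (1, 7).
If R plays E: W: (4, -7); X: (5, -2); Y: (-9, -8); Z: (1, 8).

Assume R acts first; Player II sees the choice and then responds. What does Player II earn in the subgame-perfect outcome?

Solve by backward induction (R leads).
- A → Player II plays Y (best of -3, -5, 2, -1); R gets 8.
- B → Player II plays Z (best of 5, 2, -6, 8); R gets -2.
- C → Player II plays X (best of -7, 9, -9, -7); R gets -2.
- D → Player II plays Z (best of 3, -2, 4, 7); R gets 1.
- E → Player II plays Z (best of -7, -2, -8, 8); R gets 1.
Among 8, -2, -2, 1, 1, the best is 8 at A. Subgame-perfect outcome: (A, Y) with payoffs (8, 2).

2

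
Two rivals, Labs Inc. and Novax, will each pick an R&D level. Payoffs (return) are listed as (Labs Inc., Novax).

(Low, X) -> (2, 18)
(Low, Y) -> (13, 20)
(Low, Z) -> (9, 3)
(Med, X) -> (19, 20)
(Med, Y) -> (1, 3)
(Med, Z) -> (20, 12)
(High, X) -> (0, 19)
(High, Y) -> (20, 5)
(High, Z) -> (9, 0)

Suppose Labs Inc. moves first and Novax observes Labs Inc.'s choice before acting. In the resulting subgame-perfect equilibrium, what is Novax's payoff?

20

Novax best-responds to each possible Labs Inc. move:
- Low → Novax plays Y (best of 18, 20, 3); Labs Inc. gets 13.
- Med → Novax plays X (best of 20, 3, 12); Labs Inc. gets 19.
- High → Novax plays X (best of 19, 5, 0); Labs Inc. gets 0.
Among 13, 19, 0, the best is 19 at Med. Subgame-perfect outcome: (Med, X) with payoffs (19, 20).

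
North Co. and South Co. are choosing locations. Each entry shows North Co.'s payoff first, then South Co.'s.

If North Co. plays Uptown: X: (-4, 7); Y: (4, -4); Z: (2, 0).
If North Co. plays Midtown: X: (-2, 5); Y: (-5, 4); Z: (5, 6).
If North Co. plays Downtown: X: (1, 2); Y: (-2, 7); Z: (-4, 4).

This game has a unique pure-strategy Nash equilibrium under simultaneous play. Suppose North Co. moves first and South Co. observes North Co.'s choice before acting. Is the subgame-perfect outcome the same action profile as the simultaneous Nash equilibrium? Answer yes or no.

yes

Solve by backward induction (North Co. leads).
- Uptown: BR = X, leader payoff -4.
- Midtown: BR = Z, leader payoff 5.
- Downtown: BR = Y, leader payoff -2.
Among -4, 5, -2, the best is 5 at Midtown. Subgame-perfect outcome: (Midtown, Z) with payoffs (5, 6).
For the simultaneous game, intersect best replies.
North Co.'s best replies: X→Downtown; Y→Uptown; Z→Midtown.
South Co.'s best replies: Uptown→X; Midtown→Z; Downtown→Y.
Only (Midtown, Z) has each player best-responding; Nash payoffs (5, 6).
Sequential outcome (Midtown, Z) coincides with the Nash profile (Midtown, Z).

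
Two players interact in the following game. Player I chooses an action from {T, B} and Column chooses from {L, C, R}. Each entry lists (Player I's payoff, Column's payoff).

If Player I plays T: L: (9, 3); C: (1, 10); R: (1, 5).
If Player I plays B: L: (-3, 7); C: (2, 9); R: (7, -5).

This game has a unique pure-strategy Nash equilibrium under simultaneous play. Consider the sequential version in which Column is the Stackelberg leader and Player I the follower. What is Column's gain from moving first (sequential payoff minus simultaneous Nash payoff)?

Player I best-responds to each possible Column move:
- L: Player I compares 9, -3 and picks T; Column would get 3.
- C: Player I compares 1, 2 and picks B; Column would get 9.
- R: Player I compares 1, 7 and picks B; Column would get -5.
Maximizing over 3, 9, -5, Column chooses C. Subgame-perfect outcome: (B, C) with payoffs (2, 9).
Now find the simultaneous Nash equilibrium.
Player I's best replies: L→T; C→B; R→B.
Column's best replies: T→C; B→C.
Only (B, C) has each player best-responding; Nash payoffs (2, 9).
Column's commitment gain: 9 − 9 = 0.

0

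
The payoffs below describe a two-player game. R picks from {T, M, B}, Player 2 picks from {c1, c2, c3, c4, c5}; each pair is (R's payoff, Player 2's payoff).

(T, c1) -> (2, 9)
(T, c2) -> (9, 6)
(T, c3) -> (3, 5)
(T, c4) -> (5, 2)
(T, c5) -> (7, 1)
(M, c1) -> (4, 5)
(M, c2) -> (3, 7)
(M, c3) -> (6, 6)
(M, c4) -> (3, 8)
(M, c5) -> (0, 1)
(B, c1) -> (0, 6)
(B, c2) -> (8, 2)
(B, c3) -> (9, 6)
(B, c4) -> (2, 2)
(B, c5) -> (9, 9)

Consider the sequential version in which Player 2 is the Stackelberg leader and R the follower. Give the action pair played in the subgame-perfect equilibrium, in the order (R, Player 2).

(B, c5)

Work backward from R's decision.
- c1 → R plays M (best of 2, 4, 0); Player 2 gets 5.
- c2 → R plays T (best of 9, 3, 8); Player 2 gets 6.
- c3 → R plays B (best of 3, 6, 9); Player 2 gets 6.
- c4 → R plays T (best of 5, 3, 2); Player 2 gets 2.
- c5 → R plays B (best of 7, 0, 9); Player 2 gets 9.
Maximizing over 5, 6, 6, 2, 9, Player 2 chooses c5. Subgame-perfect outcome: (B, c5) with payoffs (9, 9).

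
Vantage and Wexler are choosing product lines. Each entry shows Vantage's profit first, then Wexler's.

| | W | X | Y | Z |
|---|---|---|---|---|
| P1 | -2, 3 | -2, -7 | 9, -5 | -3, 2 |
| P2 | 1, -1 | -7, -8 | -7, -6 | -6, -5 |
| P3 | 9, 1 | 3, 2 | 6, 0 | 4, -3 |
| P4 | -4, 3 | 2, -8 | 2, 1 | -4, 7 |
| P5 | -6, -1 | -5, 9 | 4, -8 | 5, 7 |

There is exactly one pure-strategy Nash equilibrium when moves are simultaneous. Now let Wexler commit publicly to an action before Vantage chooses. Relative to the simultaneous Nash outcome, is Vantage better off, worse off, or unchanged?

better off

Work backward from Vantage's decision.
- W: BR = P3, leader payoff 1.
- X: BR = P3, leader payoff 2.
- Y: BR = P1, leader payoff -5.
- Z: BR = P5, leader payoff 7.
Maximizing over 1, 2, -5, 7, Wexler chooses Z. Subgame-perfect outcome: (P5, Z) with payoffs (5, 7).
Now find the simultaneous Nash equilibrium.
Vantage's best replies: W→P3; X→P3; Y→P1; Z→P5.
Wexler's best replies: P1→W; P2→W; P3→X; P4→Z; P5→X.
Only (P3, X) has each player best-responding; Nash payoffs (3, 2).
Vantage earns 5 sequentially versus 3 at the Nash outcome: better off.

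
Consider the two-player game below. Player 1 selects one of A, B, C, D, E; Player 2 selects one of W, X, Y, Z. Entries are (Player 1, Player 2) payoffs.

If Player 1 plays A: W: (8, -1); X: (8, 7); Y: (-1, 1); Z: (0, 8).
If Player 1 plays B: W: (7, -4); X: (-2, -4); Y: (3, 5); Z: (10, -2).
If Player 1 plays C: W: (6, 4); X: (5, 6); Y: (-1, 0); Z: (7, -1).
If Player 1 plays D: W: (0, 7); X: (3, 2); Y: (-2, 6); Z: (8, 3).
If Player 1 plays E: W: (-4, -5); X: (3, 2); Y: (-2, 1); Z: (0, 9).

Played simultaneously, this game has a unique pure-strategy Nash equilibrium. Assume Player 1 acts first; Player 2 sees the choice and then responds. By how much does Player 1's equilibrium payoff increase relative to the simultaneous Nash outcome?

Solve by backward induction (Player 1 leads).
- A: BR = Z, leader payoff 0.
- B: BR = Y, leader payoff 3.
- C: BR = X, leader payoff 5.
- D: BR = W, leader payoff 0.
- E: BR = Z, leader payoff 0.
Among 0, 3, 5, 0, 0, the best is 5 at C. Subgame-perfect outcome: (C, X) with payoffs (5, 6).
For the simultaneous game, intersect best replies.
Player 1's best replies: W→A; X→A; Y→B; Z→B.
Player 2's best replies: A→Z; B→Y; C→X; D→W; E→Z.
The unique mutual best reply is (B, Y), giving (3, 5).
Player 1's commitment gain: 5 − 3 = 2.

2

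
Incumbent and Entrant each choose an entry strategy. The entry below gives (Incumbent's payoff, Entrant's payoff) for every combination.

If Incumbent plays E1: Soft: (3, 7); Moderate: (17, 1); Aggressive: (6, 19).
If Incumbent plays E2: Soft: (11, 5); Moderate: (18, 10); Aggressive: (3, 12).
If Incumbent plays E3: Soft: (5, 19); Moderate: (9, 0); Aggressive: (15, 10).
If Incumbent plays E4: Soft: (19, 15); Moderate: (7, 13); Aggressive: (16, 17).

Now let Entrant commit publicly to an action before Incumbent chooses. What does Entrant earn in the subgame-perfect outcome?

Solve by backward induction (Entrant leads).
- Soft: Incumbent compares 3, 11, 5, 19 and picks E4; Entrant would get 15.
- Moderate: Incumbent compares 17, 18, 9, 7 and picks E2; Entrant would get 10.
- Aggressive: Incumbent compares 6, 3, 15, 16 and picks E4; Entrant would get 17.
Maximizing over 15, 10, 17, Entrant chooses Aggressive. Subgame-perfect outcome: (E4, Aggressive) with payoffs (16, 17).

17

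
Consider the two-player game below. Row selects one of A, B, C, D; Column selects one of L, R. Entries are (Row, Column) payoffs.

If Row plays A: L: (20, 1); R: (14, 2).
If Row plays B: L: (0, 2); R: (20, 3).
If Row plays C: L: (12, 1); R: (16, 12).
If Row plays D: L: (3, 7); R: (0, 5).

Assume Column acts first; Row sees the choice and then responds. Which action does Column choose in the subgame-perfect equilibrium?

R

Backward induction with Column moving first.
- L → Row plays A (best of 20, 0, 12, 3); Column gets 1.
- R → Row plays B (best of 14, 20, 16, 0); Column gets 3.
Column's induced payoffs are 1, 3, so Column commits to R. Subgame-perfect outcome: (B, R) with payoffs (20, 3).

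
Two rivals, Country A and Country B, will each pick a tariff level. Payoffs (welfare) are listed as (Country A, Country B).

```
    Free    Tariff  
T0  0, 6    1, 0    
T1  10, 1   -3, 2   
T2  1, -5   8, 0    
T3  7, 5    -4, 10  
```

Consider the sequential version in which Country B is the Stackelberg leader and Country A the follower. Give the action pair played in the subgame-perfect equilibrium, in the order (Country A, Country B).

Work backward from Country A's decision.
- Free: Country A compares 0, 10, 1, 7 and picks T1; Country B would get 1.
- Tariff: Country A compares 1, -3, 8, -4 and picks T2; Country B would get 0.
Country B's induced payoffs are 1, 0, so Country B commits to Free. Subgame-perfect outcome: (T1, Free) with payoffs (10, 1).

(T1, Free)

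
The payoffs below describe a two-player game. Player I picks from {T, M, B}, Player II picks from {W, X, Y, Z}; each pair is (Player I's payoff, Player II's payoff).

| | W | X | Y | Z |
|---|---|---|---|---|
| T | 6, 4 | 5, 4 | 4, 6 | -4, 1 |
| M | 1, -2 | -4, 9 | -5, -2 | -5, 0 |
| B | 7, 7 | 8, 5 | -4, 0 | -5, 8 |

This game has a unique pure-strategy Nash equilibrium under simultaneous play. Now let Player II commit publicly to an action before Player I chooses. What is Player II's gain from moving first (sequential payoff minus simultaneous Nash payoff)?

Backward induction with Player II moving first.
- W: BR = B, leader payoff 7.
- X: BR = B, leader payoff 5.
- Y: BR = T, leader payoff 6.
- Z: BR = T, leader payoff 1.
Among 7, 5, 6, 1, the best is 7 at W. Subgame-perfect outcome: (B, W) with payoffs (7, 7).
For the simultaneous game, intersect best replies.
Player I's best replies: W→B; X→B; Y→T; Z→T.
Player II's best replies: T→Y; M→X; B→Z.
Only (T, Y) has each player best-responding; Nash payoffs (4, 6).
Player II's commitment gain: 7 − 6 = 1.

1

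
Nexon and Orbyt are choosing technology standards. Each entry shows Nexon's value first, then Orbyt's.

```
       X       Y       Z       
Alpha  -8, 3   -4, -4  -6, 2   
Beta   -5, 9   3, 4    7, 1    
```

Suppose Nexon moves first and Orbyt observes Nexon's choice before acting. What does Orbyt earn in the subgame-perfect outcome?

9

Backward induction with Nexon moving first.
- Alpha: BR = X, leader payoff -8.
- Beta: BR = X, leader payoff -5.
Nexon's induced payoffs are -8, -5, so Nexon commits to Beta. Subgame-perfect outcome: (Beta, X) with payoffs (-5, 9).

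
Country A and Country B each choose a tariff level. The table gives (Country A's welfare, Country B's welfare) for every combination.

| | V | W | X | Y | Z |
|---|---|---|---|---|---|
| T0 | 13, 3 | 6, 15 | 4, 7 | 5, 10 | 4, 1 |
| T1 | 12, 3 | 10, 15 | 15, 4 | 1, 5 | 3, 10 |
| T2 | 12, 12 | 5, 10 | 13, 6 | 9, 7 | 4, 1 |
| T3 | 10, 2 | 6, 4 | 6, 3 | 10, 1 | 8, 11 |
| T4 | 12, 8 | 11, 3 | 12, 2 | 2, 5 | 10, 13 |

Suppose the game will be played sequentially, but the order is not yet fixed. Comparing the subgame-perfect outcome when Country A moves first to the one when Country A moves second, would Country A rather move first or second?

first

If Country A leads: Country B's best replies are T0→W, T1→W, T2→V, T3→Z, T4→Z; Country A's induced payoffs 6, 10, 12, 8, 10; outcome (T2, V), payoffs (12, 12).
If Country B leads: Country A's best replies are V→T0, W→T4, X→T1, Y→T3, Z→T4; Country B's induced payoffs 3, 3, 4, 1, 13; outcome (T4, Z), payoffs (10, 13).
Country A gets 12 moving first and 10 moving second, so Country A prefers to move first.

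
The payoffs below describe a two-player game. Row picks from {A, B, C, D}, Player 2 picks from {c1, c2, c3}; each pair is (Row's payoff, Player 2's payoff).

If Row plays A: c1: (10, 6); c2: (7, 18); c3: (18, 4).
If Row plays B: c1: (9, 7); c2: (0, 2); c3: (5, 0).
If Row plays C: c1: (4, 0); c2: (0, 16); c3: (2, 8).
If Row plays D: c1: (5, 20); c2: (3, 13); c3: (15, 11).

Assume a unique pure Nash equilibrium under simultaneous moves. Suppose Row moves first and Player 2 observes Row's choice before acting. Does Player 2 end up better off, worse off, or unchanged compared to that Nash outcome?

worse off

Work backward from Player 2's decision.
- A: Player 2 compares 6, 18, 4 and picks c2; Row would get 7.
- B: Player 2 compares 7, 2, 0 and picks c1; Row would get 9.
- C: Player 2 compares 0, 16, 8 and picks c2; Row would get 0.
- D: Player 2 compares 20, 13, 11 and picks c1; Row would get 5.
Maximizing over 7, 9, 0, 5, Row chooses B. Subgame-perfect outcome: (B, c1) with payoffs (9, 7).
Now find the simultaneous Nash equilibrium.
Row's best replies: c1→A; c2→A; c3→A.
Player 2's best replies: A→c2; B→c1; C→c2; D→c1.
The unique mutual best reply is (A, c2), giving (7, 18).
Player 2 earns 7 sequentially versus 18 at the Nash outcome: worse off.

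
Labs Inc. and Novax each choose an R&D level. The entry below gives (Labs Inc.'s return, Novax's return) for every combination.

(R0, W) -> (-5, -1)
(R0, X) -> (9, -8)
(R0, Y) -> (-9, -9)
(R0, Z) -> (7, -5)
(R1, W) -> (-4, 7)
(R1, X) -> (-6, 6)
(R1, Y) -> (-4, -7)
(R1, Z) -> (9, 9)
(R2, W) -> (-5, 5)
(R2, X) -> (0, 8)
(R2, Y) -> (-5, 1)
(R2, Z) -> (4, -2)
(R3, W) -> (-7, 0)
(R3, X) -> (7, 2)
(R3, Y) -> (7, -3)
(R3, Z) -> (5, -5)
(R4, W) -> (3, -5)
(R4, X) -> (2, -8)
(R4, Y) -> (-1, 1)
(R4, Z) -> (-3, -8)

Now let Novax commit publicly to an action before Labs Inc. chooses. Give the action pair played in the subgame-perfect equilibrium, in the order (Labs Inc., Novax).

(R1, Z)

Solve by backward induction (Novax leads).
- W → Labs Inc. plays R4 (best of -5, -4, -5, -7, 3); Novax gets -5.
- X → Labs Inc. plays R0 (best of 9, -6, 0, 7, 2); Novax gets -8.
- Y → Labs Inc. plays R3 (best of -9, -4, -5, 7, -1); Novax gets -3.
- Z → Labs Inc. plays R1 (best of 7, 9, 4, 5, -3); Novax gets 9.
Novax's induced payoffs are -5, -8, -3, 9, so Novax commits to Z. Subgame-perfect outcome: (R1, Z) with payoffs (9, 9).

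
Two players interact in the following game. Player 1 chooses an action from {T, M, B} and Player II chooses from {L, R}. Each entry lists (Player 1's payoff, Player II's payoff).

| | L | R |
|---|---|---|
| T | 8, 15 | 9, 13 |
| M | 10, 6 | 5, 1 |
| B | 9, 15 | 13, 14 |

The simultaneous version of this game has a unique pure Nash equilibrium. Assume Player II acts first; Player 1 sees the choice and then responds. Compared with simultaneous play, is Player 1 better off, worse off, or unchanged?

Backward induction with Player II moving first.
- L → Player 1 plays M (best of 8, 10, 9); Player II gets 6.
- R → Player 1 plays B (best of 9, 5, 13); Player II gets 14.
Player II's induced payoffs are 6, 14, so Player II commits to R. Subgame-perfect outcome: (B, R) with payoffs (13, 14).
Under simultaneous play:
Player 1's best replies: L→M; R→B.
Player II's best replies: T→L; M→L; B→L.
Only (M, L) has each player best-responding; Nash payoffs (10, 6).
Player 1 earns 13 sequentially versus 10 at the Nash outcome: better off.

better off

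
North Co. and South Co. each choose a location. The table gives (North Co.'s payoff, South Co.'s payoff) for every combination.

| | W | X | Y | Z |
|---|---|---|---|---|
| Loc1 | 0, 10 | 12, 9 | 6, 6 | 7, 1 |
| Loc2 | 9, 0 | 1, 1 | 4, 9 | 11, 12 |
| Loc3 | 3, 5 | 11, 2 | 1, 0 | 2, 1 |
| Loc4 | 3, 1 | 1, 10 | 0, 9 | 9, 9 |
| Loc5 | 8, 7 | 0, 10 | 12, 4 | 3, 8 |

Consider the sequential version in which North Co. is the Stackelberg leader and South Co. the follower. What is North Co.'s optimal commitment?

Loc2

Work backward from South Co.'s decision.
- Loc1: BR = W, leader payoff 0.
- Loc2: BR = Z, leader payoff 11.
- Loc3: BR = W, leader payoff 3.
- Loc4: BR = X, leader payoff 1.
- Loc5: BR = X, leader payoff 0.
Among 0, 11, 3, 1, 0, the best is 11 at Loc2. Subgame-perfect outcome: (Loc2, Z) with payoffs (11, 12).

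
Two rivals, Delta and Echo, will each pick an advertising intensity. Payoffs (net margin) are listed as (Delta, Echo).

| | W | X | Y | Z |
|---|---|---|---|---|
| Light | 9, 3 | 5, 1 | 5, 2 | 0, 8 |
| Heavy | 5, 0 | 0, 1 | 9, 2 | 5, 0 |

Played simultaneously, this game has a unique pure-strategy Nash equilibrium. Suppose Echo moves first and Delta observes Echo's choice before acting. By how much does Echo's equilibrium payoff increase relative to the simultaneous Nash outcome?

Work backward from Delta's decision.
- W → Delta plays Light (best of 9, 5); Echo gets 3.
- X → Delta plays Light (best of 5, 0); Echo gets 1.
- Y → Delta plays Heavy (best of 5, 9); Echo gets 2.
- Z → Delta plays Heavy (best of 0, 5); Echo gets 0.
Echo's induced payoffs are 3, 1, 2, 0, so Echo commits to W. Subgame-perfect outcome: (Light, W) with payoffs (9, 3).
Now find the simultaneous Nash equilibrium.
Delta's best replies: W→Light; X→Light; Y→Heavy; Z→Heavy.
Echo's best replies: Light→Z; Heavy→Y.
Only (Heavy, Y) has each player best-responding; Nash payoffs (9, 2).
Echo's commitment gain: 3 − 2 = 1.

1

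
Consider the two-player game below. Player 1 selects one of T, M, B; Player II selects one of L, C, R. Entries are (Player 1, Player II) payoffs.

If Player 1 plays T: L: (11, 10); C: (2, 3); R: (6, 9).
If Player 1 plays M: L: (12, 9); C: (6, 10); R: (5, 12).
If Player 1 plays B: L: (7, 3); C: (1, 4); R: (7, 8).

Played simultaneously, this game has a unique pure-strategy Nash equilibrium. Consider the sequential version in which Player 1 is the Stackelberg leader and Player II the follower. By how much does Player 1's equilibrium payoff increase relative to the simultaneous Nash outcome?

Backward induction with Player 1 moving first.
- T: BR = L, leader payoff 11.
- M: BR = R, leader payoff 5.
- B: BR = R, leader payoff 7.
Maximizing over 11, 5, 7, Player 1 chooses T. Subgame-perfect outcome: (T, L) with payoffs (11, 10).
For the simultaneous game, intersect best replies.
Player 1's best replies: L→M; C→M; R→B.
Player II's best replies: T→L; M→R; B→R.
The unique mutual best reply is (B, R), giving (7, 8).
Player 1's commitment gain: 11 − 7 = 4.

4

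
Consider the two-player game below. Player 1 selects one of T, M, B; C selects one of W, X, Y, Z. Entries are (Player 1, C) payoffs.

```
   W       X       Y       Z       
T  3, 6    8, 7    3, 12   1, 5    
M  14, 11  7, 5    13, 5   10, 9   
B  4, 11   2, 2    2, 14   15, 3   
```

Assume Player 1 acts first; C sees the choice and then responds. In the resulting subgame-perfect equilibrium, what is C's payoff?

C best-responds to each possible Player 1 move:
- T → C plays Y (best of 6, 7, 12, 5); Player 1 gets 3.
- M → C plays W (best of 11, 5, 5, 9); Player 1 gets 14.
- B → C plays Y (best of 11, 2, 14, 3); Player 1 gets 2.
Player 1's induced payoffs are 3, 14, 2, so Player 1 commits to M. Subgame-perfect outcome: (M, W) with payoffs (14, 11).

11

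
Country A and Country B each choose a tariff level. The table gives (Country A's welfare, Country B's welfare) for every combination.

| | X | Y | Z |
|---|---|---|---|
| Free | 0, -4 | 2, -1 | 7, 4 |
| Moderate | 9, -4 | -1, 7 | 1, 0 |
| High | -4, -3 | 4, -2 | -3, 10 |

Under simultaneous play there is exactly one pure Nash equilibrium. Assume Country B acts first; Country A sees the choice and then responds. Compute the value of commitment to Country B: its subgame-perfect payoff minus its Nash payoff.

0

Country A best-responds to each possible Country B move:
- X → Country A plays Moderate (best of 0, 9, -4); Country B gets -4.
- Y → Country A plays High (best of 2, -1, 4); Country B gets -2.
- Z → Country A plays Free (best of 7, 1, -3); Country B gets 4.
Maximizing over -4, -2, 4, Country B chooses Z. Subgame-perfect outcome: (Free, Z) with payoffs (7, 4).
Under simultaneous play:
Country A's best replies: X→Moderate; Y→High; Z→Free.
Country B's best replies: Free→Z; Moderate→Y; High→Z.
The unique mutual best reply is (Free, Z), giving (7, 4).
Country B's commitment gain: 4 − 4 = 0.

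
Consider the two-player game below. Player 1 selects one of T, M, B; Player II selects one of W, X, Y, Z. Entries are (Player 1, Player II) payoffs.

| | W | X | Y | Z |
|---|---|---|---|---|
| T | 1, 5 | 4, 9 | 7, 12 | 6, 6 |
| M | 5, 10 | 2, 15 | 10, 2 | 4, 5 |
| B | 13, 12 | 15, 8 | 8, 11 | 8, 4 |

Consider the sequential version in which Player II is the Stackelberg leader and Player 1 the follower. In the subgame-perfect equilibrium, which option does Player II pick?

Solve by backward induction (Player II leads).
- W: BR = B, leader payoff 12.
- X: BR = B, leader payoff 8.
- Y: BR = M, leader payoff 2.
- Z: BR = B, leader payoff 4.
Among 12, 8, 2, 4, the best is 12 at W. Subgame-perfect outcome: (B, W) with payoffs (13, 12).

W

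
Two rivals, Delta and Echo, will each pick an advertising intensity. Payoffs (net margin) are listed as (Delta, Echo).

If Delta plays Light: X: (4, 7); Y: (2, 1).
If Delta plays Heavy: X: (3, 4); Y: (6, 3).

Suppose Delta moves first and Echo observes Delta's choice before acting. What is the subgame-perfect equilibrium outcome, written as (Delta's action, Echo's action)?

(Light, X)

Work backward from Echo's decision.
- Light → Echo plays X (best of 7, 1); Delta gets 4.
- Heavy → Echo plays X (best of 4, 3); Delta gets 3.
Delta's induced payoffs are 4, 3, so Delta commits to Light. Subgame-perfect outcome: (Light, X) with payoffs (4, 7).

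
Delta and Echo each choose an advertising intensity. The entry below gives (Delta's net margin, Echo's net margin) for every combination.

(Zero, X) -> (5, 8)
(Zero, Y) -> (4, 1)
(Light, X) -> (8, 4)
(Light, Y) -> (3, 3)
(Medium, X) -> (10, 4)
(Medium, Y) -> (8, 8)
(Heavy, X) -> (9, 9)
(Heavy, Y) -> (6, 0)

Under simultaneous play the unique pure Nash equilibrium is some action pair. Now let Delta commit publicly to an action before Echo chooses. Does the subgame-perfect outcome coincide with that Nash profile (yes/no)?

Solve by backward induction (Delta leads).
- Zero → Echo plays X (best of 8, 1); Delta gets 5.
- Light → Echo plays X (best of 4, 3); Delta gets 8.
- Medium → Echo plays Y (best of 4, 8); Delta gets 8.
- Heavy → Echo plays X (best of 9, 0); Delta gets 9.
Maximizing over 5, 8, 8, 9, Delta chooses Heavy. Subgame-perfect outcome: (Heavy, X) with payoffs (9, 9).
Now find the simultaneous Nash equilibrium.
Delta's best replies: X→Medium; Y→Medium.
Echo's best replies: Zero→X; Light→X; Medium→Y; Heavy→X.
The unique mutual best reply is (Medium, Y), giving (8, 8).
Sequential outcome (Heavy, X) differs from the Nash profile (Medium, Y).

no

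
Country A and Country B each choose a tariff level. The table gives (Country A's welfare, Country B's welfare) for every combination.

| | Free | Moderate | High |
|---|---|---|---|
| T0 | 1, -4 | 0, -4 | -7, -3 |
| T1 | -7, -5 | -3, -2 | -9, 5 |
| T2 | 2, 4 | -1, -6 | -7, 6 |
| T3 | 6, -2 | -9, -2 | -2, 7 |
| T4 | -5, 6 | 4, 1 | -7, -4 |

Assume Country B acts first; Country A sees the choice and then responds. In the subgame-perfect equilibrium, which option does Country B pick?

Country A best-responds to each possible Country B move:
- Free: Country A compares 1, -7, 2, 6, -5 and picks T3; Country B would get -2.
- Moderate: Country A compares 0, -3, -1, -9, 4 and picks T4; Country B would get 1.
- High: Country A compares -7, -9, -7, -2, -7 and picks T3; Country B would get 7.
Among -2, 1, 7, the best is 7 at High. Subgame-perfect outcome: (T3, High) with payoffs (-2, 7).

High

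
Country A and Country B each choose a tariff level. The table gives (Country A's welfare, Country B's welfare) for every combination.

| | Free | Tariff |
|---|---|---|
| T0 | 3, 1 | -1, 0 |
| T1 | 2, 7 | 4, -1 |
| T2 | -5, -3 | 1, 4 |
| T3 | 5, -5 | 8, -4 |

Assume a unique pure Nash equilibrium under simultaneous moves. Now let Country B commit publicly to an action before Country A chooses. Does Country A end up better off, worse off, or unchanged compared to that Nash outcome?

Work backward from Country A's decision.
- Free: Country A compares 3, 2, -5, 5 and picks T3; Country B would get -5.
- Tariff: Country A compares -1, 4, 1, 8 and picks T3; Country B would get -4.
Maximizing over -5, -4, Country B chooses Tariff. Subgame-perfect outcome: (T3, Tariff) with payoffs (8, -4).
Under simultaneous play:
Country A's best replies: Free→T3; Tariff→T3.
Country B's best replies: T0→Free; T1→Free; T2→Tariff; T3→Tariff.
Only (T3, Tariff) has each player best-responding; Nash payoffs (8, -4).
Country A earns 8 sequentially versus 8 at the Nash outcome: unchanged.

unchanged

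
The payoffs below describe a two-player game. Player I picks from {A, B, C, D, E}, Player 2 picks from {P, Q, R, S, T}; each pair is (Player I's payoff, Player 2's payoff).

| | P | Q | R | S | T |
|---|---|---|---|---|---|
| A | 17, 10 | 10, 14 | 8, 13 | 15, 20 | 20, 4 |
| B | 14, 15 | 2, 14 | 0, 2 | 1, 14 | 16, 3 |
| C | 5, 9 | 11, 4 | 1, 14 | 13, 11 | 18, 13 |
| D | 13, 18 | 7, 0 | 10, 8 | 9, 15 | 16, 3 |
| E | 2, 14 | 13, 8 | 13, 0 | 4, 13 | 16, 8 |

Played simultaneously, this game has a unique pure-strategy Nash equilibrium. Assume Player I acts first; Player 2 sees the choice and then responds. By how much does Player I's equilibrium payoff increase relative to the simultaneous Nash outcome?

0

Backward induction with Player I moving first.
- A → Player 2 plays S (best of 10, 14, 13, 20, 4); Player I gets 15.
- B → Player 2 plays P (best of 15, 14, 2, 14, 3); Player I gets 14.
- C → Player 2 plays R (best of 9, 4, 14, 11, 13); Player I gets 1.
- D → Player 2 plays P (best of 18, 0, 8, 15, 3); Player I gets 13.
- E → Player 2 plays P (best of 14, 8, 0, 13, 8); Player I gets 2.
Player I's induced payoffs are 15, 14, 1, 13, 2, so Player I commits to A. Subgame-perfect outcome: (A, S) with payoffs (15, 20).
Under simultaneous play:
Player I's best replies: P→A; Q→E; R→E; S→A; T→A.
Player 2's best replies: A→S; B→P; C→R; D→P; E→P.
The unique mutual best reply is (A, S), giving (15, 20).
Player I's commitment gain: 15 − 15 = 0.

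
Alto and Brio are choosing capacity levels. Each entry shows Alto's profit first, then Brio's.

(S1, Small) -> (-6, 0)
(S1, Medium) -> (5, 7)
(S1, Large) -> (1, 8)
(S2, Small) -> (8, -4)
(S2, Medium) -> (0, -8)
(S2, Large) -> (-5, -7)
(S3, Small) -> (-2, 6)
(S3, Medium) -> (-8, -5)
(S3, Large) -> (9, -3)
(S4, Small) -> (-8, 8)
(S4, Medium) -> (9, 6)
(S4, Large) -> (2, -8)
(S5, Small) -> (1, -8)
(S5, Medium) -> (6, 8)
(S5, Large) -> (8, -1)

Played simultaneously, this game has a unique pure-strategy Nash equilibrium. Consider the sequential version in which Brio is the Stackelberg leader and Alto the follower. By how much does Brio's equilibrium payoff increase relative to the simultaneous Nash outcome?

10

Work backward from Alto's decision.
- Small → Alto plays S2 (best of -6, 8, -2, -8, 1); Brio gets -4.
- Medium → Alto plays S4 (best of 5, 0, -8, 9, 6); Brio gets 6.
- Large → Alto plays S3 (best of 1, -5, 9, 2, 8); Brio gets -3.
Brio's induced payoffs are -4, 6, -3, so Brio commits to Medium. Subgame-perfect outcome: (S4, Medium) with payoffs (9, 6).
For the simultaneous game, intersect best replies.
Alto's best replies: Small→S2; Medium→S4; Large→S3.
Brio's best replies: S1→Large; S2→Small; S3→Small; S4→Small; S5→Medium.
The unique mutual best reply is (S2, Small), giving (8, -4).
Brio's commitment gain: 6 − -4 = 10.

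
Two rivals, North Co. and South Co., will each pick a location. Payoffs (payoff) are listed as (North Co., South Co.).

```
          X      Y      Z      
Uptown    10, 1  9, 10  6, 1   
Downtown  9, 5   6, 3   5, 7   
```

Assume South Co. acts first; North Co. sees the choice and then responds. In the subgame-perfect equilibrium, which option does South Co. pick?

Y

North Co. best-responds to each possible South Co. move:
- X → North Co. plays Uptown (best of 10, 9); South Co. gets 1.
- Y → North Co. plays Uptown (best of 9, 6); South Co. gets 10.
- Z → North Co. plays Uptown (best of 6, 5); South Co. gets 1.
Maximizing over 1, 10, 1, South Co. chooses Y. Subgame-perfect outcome: (Uptown, Y) with payoffs (9, 10).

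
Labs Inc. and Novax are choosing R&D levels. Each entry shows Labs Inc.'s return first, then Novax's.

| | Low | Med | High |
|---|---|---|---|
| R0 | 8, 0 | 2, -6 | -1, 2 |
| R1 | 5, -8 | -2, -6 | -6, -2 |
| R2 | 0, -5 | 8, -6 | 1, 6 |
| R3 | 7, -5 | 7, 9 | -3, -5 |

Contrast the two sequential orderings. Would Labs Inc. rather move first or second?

first

If Labs Inc. leads: Novax's best replies are R0→High, R1→High, R2→High, R3→Med; Labs Inc.'s induced payoffs -1, -6, 1, 7; outcome (R3, Med), payoffs (7, 9).
If Novax leads: Labs Inc.'s best replies are Low→R0, Med→R2, High→R2; Novax's induced payoffs 0, -6, 6; outcome (R2, High), payoffs (1, 6).
Labs Inc. gets 7 moving first and 1 moving second, so Labs Inc. prefers to move first.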